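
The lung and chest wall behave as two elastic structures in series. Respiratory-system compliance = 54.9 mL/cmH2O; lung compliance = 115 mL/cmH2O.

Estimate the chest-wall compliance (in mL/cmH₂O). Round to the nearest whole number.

1/Ccw = 1/Crs − 1/CL.
1/Ccw = 1/54.9 − 1/115 = 0.009519.
Ccw = 105.05 mL/cmH2O.

105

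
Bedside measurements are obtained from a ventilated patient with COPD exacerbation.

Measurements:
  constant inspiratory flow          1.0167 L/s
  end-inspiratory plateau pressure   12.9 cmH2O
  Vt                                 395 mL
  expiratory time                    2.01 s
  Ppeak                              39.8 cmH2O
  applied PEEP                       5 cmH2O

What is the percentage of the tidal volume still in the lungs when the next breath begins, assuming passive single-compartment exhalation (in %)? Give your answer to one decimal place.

R = (PIP − Pplat)/V̇ = (39.8 − 12.9) / 1.0167 = 26.9/1.0167 = 26.458 cmH2O·s/L.
C = Vt/(Pplat − PEEP) = 395.0 / (12.9 − 5) = 395.0/7.9 = 50.0 mL/cmH2O.
τ = R × C = 26.458 × 0.05 L/cmH2O = 1.323 s.
Fraction remaining at end-expiration = e^(−Te/τ) = e^(−2.01/1.323) = 0.2189 → 21.89%.

21.9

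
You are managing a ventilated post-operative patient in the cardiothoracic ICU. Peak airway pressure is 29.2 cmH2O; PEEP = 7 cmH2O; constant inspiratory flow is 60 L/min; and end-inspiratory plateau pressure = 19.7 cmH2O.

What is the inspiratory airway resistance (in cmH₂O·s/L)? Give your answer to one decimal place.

Flow: 60 L/min ÷ 60 = 1 L/s.
Raw = (PIP − Pplat) / flow = (29.2 − 19.7) / 1 = 9.5 / 1 = 9.5 cmH2O·s/L.

9.5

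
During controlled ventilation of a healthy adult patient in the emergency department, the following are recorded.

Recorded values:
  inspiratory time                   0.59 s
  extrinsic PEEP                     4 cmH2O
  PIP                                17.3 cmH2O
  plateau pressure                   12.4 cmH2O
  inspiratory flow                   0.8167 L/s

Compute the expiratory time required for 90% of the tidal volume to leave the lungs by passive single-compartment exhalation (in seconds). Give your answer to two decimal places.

0.79

Vt = flow × Ti = 0.8167 L/s × 0.59 s × 1000 mL/L = 481.85 mL.
R = (PIP − Pplat)/V̇ = (17.3 − 12.4) / 0.8167 = 4.9/0.8167 = 6.0 cmH2O·s/L.
C = Vt/(Pplat − PEEP) = 481.85 / (12.4 − 4) = 481.85/8.4 = 57.363 mL/cmH2O.
τ = R × C = 6.0 × 0.05736 L/cmH2O = 0.3442 s.
t = −τ·ln(1 − 0.90) = −0.3442·ln(0.1) = 0.7925 s.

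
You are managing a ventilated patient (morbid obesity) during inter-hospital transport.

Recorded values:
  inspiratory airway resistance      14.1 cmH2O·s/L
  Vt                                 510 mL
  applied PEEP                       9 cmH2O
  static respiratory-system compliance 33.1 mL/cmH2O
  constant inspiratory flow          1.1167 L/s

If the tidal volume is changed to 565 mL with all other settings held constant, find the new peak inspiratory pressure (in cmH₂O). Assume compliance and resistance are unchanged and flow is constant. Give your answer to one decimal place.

PIP = Vt/C + R·V̇ + PEEP (constant-flow equation of motion).
Only the elastic term changes: ΔPIP = ΔVt / C = (565 − 510) / 33.1 = 1.662 cmH2O.
Original PIP = 510/33.1 + 14.1×1.1167 + 9 = 40.153 cmH2O; new PIP = 40.153 + (1.662) = 41.815 cmH2O.

41.8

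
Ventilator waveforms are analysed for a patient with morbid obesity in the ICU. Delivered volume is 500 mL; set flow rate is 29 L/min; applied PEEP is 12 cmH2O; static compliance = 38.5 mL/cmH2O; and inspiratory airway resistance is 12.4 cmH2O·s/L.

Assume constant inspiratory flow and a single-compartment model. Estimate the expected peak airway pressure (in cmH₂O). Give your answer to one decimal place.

31.0

Flow: 29 L/min ÷ 60 = 0.4833 L/s.
Equation of motion (constant flow): PIP = Vt/C + R·V̇ + PEEP.
PIP = 500/38.5 + 12.4×0.4833 + 12 = 12.987 + 5.993 + 12 = 30.98 cmH2O.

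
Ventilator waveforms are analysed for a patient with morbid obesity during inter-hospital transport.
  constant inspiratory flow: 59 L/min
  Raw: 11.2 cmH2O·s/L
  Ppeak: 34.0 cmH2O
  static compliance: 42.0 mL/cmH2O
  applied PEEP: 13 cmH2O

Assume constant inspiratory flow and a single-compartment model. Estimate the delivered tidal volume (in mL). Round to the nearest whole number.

Flow: 59 L/min ÷ 60 = 0.9833 L/s.
Equation of motion (constant flow): PIP = Vt/C + R·V̇ + PEEP.
Vt/C = PIP − R·V̇ − PEEP = 34.0 − 11.013 − 13 = 9.987 cmH2O.
Vt = C × 9.987 = 42.0 × 9.987 = 419.45 mL.

419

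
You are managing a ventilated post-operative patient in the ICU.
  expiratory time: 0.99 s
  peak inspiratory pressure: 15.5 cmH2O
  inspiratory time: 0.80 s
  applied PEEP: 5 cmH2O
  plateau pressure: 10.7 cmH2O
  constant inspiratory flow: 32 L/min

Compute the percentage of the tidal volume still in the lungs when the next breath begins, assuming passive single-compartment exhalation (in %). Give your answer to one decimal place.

23.0

Flow: 32 L/min ÷ 60 = 0.5333 L/s.
Vt = flow × Ti = 0.5333 L/s × 0.80 s × 1000 mL/L = 426.64 mL.
R = (PIP − Pplat)/V̇ = (15.5 − 10.7) / 0.5333 = 4.8/0.5333 = 9.001 cmH2O·s/L.
C = Vt/(Pplat − PEEP) = 426.64 / (10.7 − 5) = 426.64/5.7 = 74.849 mL/cmH2O.
τ = R × C = 9.001 × 0.07485 L/cmH2O = 0.6737 s.
Fraction remaining at end-expiration = e^(−Te/τ) = e^(−0.99/0.6737) = 0.23 → 23.0%.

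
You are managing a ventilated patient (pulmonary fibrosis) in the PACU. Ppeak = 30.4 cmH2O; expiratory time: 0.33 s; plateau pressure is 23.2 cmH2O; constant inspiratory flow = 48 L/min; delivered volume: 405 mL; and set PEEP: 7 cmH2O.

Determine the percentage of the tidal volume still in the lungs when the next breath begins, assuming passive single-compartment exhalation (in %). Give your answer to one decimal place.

23.1

Flow: 48 L/min ÷ 60 = 0.8 L/s.
R = (PIP − Pplat)/V̇ = (30.4 − 23.2) / 0.8 = 7.2/0.8 = 9.0 cmH2O·s/L.
C = Vt/(Pplat − PEEP) = 405.0 / (23.2 − 7) = 405.0/16.2 = 25.0 mL/cmH2O.
τ = R × C = 9.0 × 0.025 L/cmH2O = 0.225 s.
Fraction remaining at end-expiration = e^(−Te/τ) = e^(−0.33/0.225) = 0.2307 → 23.07%.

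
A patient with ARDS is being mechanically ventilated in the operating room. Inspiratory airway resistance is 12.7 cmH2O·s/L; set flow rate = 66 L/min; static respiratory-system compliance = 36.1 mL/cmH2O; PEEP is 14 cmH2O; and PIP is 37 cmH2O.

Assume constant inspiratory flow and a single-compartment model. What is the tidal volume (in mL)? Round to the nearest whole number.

326

Flow: 66 L/min ÷ 60 = 1.1 L/s.
Equation of motion (constant flow): PIP = Vt/C + R·V̇ + PEEP.
Vt/C = PIP − R·V̇ − PEEP = 37 − 13.97 − 14 = 9.03 cmH2O.
Vt = C × 9.03 = 36.1 × 9.03 = 325.98 mL.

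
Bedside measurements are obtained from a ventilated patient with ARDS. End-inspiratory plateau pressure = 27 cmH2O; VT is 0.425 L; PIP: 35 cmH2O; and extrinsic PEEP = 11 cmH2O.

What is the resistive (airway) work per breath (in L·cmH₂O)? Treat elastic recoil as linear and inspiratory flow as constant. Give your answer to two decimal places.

3.40

With constant inspiratory flow the resistive pressure is constant at PIP − Pplat = 35 − 27 = 8.0 cmH2O, so resistive work = 8.0 × 0.425 = 3.4 L·cmH2O.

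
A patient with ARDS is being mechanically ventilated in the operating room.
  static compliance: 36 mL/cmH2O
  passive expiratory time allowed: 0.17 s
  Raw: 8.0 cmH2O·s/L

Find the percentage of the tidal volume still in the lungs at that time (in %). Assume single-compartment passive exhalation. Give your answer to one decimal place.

τ = R × C = 8.0 × 36 mL/cmH2O = 8.0 × 0.036 L/cmH2O = 0.288 s.
Passive exhalation: V(t)/V₀ = e^(−t/τ) = e^(−0.17/0.288) = 0.5542.
Fraction remaining = 0.5542 → 55.42%.

55.4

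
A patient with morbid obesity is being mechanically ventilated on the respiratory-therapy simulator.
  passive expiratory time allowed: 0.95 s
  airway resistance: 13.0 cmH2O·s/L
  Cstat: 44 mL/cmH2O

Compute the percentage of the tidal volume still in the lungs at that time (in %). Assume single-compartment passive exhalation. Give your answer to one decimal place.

τ = R × C = 13.0 × 44 mL/cmH2O = 13.0 × 0.044 L/cmH2O = 0.572 s.
Passive exhalation: V(t)/V₀ = e^(−t/τ) = e^(−0.95/0.572) = 0.19.
Fraction remaining = 0.19 → 19.0%.

19.0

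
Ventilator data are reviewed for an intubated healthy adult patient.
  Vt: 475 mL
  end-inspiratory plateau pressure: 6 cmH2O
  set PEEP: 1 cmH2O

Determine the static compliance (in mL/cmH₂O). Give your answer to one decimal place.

Cstat = Vt / (Pplat − PEEP) = 475 / (6 − 1) = 475 / 5.0 = 95.0 mL/cmH2O.

95.0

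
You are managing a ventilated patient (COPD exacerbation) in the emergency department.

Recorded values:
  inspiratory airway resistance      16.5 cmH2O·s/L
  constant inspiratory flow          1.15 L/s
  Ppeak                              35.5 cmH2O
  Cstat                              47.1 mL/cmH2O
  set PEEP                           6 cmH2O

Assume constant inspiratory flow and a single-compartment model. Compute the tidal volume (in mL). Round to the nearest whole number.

Equation of motion (constant flow): PIP = Vt/C + R·V̇ + PEEP.
Vt/C = PIP − R·V̇ − PEEP = 35.5 − 18.975 − 6 = 10.525 cmH2O.
Vt = C × 10.525 = 47.1 × 10.525 = 495.73 mL.

496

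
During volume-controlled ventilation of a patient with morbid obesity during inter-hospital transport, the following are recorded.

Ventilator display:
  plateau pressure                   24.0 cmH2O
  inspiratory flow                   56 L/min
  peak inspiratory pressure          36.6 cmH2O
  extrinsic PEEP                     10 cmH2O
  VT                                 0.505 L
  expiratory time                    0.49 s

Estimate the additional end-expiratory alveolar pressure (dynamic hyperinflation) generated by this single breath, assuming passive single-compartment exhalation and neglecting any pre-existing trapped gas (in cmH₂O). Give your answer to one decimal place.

5.1

Flow: 56 L/min ÷ 60 = 0.9333 L/s.
R = (PIP − Pplat)/V̇ = (36.6 − 24.0) / 0.9333 = 12.6/0.9333 = 13.5 cmH2O·s/L.
C = Vt/(Pplat − PEEP) = 505.0 / (24.0 − 10) = 505.0/14.0 = 36.071 mL/cmH2O.
τ = R × C = 13.5 × 0.03607 L/cmH2O = 0.4869 s.
Fraction remaining = e^(−Te/τ) = e^(−0.49/0.4869) = 0.3655; trapped volume = 505.0 × 0.3655 = 184.58 mL.
Additional alveolar pressure from trapping ≈ V_trapped / C = 184.58 / 36.071 = 5.117 cmH2O.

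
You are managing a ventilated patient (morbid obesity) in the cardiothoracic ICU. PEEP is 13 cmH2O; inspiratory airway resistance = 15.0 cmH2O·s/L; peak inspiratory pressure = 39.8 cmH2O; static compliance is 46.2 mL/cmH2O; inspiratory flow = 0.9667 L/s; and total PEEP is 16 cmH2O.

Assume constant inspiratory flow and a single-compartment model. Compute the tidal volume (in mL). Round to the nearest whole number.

Total PEEP = 16 cmH2O (set 13 + intrinsic 3); this is the baseline alveolar pressure.
Equation of motion (constant flow): PIP = Vt/C + R·V̇ + PEEP.
Vt/C = PIP − R·V̇ − PEEP = 39.8 − 14.501 − 16 = 9.299 cmH2O.
Vt = C × 9.299 = 46.2 × 9.299 = 429.61 mL.

430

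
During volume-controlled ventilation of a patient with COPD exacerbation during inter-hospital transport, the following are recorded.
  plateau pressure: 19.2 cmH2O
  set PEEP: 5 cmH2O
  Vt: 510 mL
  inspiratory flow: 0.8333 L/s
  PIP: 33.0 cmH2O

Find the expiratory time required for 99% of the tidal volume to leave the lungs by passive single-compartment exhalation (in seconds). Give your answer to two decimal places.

2.74

R = (PIP − Pplat)/V̇ = (33.0 − 19.2) / 0.8333 = 13.8/0.8333 = 16.561 cmH2O·s/L.
C = Vt/(Pplat − PEEP) = 510.0 / (19.2 − 5) = 510.0/14.2 = 35.915 mL/cmH2O.
τ = R × C = 16.561 × 0.03592 L/cmH2O = 0.5949 s.
t = −τ·ln(1 − 0.99) = −0.5949·ln(0.01) = 2.74 s.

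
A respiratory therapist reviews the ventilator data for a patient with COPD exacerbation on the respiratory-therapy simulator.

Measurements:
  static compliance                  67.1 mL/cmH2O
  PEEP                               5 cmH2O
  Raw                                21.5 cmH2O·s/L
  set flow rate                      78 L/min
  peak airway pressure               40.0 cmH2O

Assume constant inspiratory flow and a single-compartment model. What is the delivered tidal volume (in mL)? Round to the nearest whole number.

473

Flow: 78 L/min ÷ 60 = 1.3 L/s.
Equation of motion (constant flow): PIP = Vt/C + R·V̇ + PEEP.
Vt/C = PIP − R·V̇ − PEEP = 40.0 − 27.95 − 5 = 7.05 cmH2O.
Vt = C × 7.05 = 67.1 × 7.05 = 473.06 mL.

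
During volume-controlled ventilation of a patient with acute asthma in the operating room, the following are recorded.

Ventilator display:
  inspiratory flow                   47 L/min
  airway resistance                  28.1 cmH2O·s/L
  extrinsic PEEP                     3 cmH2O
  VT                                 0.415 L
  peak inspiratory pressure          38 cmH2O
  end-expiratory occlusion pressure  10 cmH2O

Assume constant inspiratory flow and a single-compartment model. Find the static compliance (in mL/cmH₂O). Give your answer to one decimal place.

69.3

Flow: 47 L/min ÷ 60 = 0.7833 L/s.
Total PEEP = 10 cmH2O (set 3 + intrinsic 7); this is the baseline alveolar pressure.
Equation of motion (constant flow): PIP = Vt/C + R·V̇ + PEEP.
Vt/C = PIP − R·V̇ − PEEP = 38 − 28.1×0.7833 − 10 = 38 − 22.011 − 10 = 5.989 cmH2O.
C = Vt / 5.989 = 415 / 5.989 = 69.294 mL/cmH2O.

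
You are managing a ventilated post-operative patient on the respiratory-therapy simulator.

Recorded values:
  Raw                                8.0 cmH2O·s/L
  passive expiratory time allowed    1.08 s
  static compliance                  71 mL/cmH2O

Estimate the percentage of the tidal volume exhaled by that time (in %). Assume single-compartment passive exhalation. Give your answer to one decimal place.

85.1

τ = R × C = 8.0 × 71 mL/cmH2O = 8.0 × 0.071 L/cmH2O = 0.568 s.
Passive exhalation: V(t)/V₀ = e^(−t/τ) = e^(−1.08/0.568) = 0.1494.
Fraction exhaled = 1 − 0.1494 = 0.8506 → 85.06%.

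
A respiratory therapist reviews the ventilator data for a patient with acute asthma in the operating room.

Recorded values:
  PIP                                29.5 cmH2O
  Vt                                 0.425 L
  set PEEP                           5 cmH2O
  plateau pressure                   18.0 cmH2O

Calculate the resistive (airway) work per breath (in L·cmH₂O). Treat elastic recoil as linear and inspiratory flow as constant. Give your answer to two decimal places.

4.89

With constant inspiratory flow the resistive pressure is constant at PIP − Pplat = 29.5 − 18.0 = 11.5 cmH2O, so resistive work = 11.5 × 0.425 = 4.888 L·cmH2O.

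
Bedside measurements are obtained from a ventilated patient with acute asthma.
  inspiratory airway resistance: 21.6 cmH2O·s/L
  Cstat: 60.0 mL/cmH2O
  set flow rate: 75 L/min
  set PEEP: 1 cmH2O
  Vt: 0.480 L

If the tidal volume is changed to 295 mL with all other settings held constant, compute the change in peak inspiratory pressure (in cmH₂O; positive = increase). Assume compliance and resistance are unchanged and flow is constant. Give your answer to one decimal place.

-3.1

PIP = Vt/C + R·V̇ + PEEP (constant-flow equation of motion).
Only the elastic term changes: ΔPIP = ΔVt / C = (295 − 480) / 60.0 = -3.083 cmH2O.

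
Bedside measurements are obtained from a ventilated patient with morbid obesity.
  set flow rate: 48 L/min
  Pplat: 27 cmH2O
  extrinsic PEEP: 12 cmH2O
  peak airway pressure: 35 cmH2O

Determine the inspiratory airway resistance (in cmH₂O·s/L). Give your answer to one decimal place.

Flow: 48 L/min ÷ 60 = 0.8 L/s.
Raw = (PIP − Pplat) / flow = (35 − 27) / 0.8 = 8.0 / 0.8 = 10.0 cmH2O·s/L.

10.0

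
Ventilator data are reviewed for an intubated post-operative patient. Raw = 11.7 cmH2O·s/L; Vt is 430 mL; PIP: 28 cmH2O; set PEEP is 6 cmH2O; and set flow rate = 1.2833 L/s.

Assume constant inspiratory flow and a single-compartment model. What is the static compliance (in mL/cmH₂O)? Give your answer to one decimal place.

61.6

Equation of motion (constant flow): PIP = Vt/C + R·V̇ + PEEP.
Vt/C = PIP − R·V̇ − PEEP = 28 − 11.7×1.2833 − 6 = 28 − 15.015 − 6 = 6.985 cmH2O.
C = Vt / 6.985 = 430 / 6.985 = 61.56 mL/cmH2O.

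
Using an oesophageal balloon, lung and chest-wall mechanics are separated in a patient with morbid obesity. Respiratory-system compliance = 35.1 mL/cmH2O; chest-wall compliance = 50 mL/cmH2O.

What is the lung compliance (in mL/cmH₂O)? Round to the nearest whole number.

118

1/CL = 1/Crs − 1/Ccw.
1/CL = 1/35.1 − 1/50 = 0.00849.
CL = 117.79 mL/cmH2O.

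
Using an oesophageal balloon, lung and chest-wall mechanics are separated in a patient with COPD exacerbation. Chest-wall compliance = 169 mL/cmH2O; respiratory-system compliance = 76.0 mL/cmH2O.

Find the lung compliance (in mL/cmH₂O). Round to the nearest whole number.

1/CL = 1/Crs − 1/Ccw.
1/CL = 1/76.0 − 1/169 = 0.007241.
CL = 138.1 mL/cmH2O.

138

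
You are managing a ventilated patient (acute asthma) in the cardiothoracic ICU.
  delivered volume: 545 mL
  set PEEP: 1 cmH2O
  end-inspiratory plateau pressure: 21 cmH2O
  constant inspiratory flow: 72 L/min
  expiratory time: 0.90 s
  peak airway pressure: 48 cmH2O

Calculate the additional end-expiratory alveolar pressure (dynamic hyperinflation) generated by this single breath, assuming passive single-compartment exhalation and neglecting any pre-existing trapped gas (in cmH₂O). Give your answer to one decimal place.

Flow: 72 L/min ÷ 60 = 1.2 L/s.
R = (PIP − Pplat)/V̇ = (48 − 21) / 1.2 = 27.0/1.2 = 22.5 cmH2O·s/L.
C = Vt/(Pplat − PEEP) = 545.0 / (21 − 1) = 545.0/20.0 = 27.25 mL/cmH2O.
τ = R × C = 22.5 × 0.02725 L/cmH2O = 0.6131 s.
Fraction remaining = e^(−Te/τ) = e^(−0.90/0.6131) = 0.2304; trapped volume = 545.0 × 0.2304 = 125.57 mL.
Additional alveolar pressure from trapping ≈ V_trapped / C = 125.57 / 27.25 = 4.608 cmH2O.

4.6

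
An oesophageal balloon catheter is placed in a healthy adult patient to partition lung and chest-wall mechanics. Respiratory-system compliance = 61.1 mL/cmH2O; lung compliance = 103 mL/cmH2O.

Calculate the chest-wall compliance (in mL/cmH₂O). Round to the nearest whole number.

1/Ccw = 1/Crs − 1/CL.
1/Ccw = 1/61.1 − 1/103 = 0.006658.
Ccw = 150.2 mL/cmH2O.

150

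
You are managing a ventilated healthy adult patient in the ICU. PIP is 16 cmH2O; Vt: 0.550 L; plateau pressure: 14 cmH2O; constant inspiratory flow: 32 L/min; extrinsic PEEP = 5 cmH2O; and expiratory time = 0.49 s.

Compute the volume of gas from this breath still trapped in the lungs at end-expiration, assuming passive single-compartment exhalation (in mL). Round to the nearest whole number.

65

Flow: 32 L/min ÷ 60 = 0.5333 L/s.
R = (PIP − Pplat)/V̇ = (16 − 14) / 0.5333 = 2.0/0.5333 = 3.75 cmH2O·s/L.
C = Vt/(Pplat − PEEP) = 550.0 / (14 − 5) = 550.0/9.0 = 61.111 mL/cmH2O.
τ = R × C = 3.75 × 0.06111 L/cmH2O = 0.2292 s.
Fraction remaining = e^(−Te/τ) = e^(−0.49/0.2292) = 0.1179.
Trapped volume = 550.0 × 0.1179 = 64.845 mL.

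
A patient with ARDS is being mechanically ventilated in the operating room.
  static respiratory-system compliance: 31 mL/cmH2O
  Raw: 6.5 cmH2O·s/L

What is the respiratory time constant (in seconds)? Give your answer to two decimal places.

0.20

τ = R × C = 6.5 × 31 mL/cmH2O = 6.5 × 0.031 L/cmH2O = 0.2015 s.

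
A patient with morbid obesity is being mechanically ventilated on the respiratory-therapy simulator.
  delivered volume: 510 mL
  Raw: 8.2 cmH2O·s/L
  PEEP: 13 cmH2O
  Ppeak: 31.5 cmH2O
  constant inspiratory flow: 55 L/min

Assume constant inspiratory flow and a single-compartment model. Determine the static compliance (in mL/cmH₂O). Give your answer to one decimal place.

46.4

Flow: 55 L/min ÷ 60 = 0.9167 L/s.
Equation of motion (constant flow): PIP = Vt/C + R·V̇ + PEEP.
Vt/C = PIP − R·V̇ − PEEP = 31.5 − 8.2×0.9167 − 13 = 31.5 − 7.517 − 13 = 10.983 cmH2O.
C = Vt / 10.983 = 510 / 10.983 = 46.435 mL/cmH2O.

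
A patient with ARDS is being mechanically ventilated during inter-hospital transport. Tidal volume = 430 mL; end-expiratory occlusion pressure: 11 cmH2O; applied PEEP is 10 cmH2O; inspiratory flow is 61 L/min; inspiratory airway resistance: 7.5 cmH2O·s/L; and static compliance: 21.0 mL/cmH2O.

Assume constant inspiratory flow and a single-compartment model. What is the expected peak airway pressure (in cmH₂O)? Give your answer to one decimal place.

39.1

Flow: 61 L/min ÷ 60 = 1.0167 L/s.
Total PEEP = 11 cmH2O (set 10 + intrinsic 1); this is the baseline alveolar pressure.
Equation of motion (constant flow): PIP = Vt/C + R·V̇ + PEEP.
PIP = 430/21.0 + 7.5×1.0167 + 11 = 20.476 + 7.625 + 11 = 39.101 cmH2O.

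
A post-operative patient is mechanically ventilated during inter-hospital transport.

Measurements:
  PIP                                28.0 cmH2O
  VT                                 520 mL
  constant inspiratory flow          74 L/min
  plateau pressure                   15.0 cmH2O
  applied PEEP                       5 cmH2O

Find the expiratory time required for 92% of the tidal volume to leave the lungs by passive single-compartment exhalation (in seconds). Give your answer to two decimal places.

Flow: 74 L/min ÷ 60 = 1.2333 L/s.
R = (PIP − Pplat)/V̇ = (28.0 − 15.0) / 1.2333 = 13.0/1.2333 = 10.541 cmH2O·s/L.
C = Vt/(Pplat − PEEP) = 520.0 / (15.0 − 5) = 520.0/10.0 = 52.0 mL/cmH2O.
τ = R × C = 10.541 × 0.052 L/cmH2O = 0.5481 s.
t = −τ·ln(1 − 0.92) = −0.5481·ln(0.08) = 1.384 s.

1.38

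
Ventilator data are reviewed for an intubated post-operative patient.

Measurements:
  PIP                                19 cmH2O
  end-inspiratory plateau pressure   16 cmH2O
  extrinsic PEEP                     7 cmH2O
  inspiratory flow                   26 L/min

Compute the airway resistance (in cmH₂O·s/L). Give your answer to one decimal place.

6.9

Flow: 26 L/min ÷ 60 = 0.4333 L/s.
Raw = (PIP − Pplat) / flow = (19 − 16) / 0.4333 = 3.0 / 0.4333 = 6.924 cmH2O·s/L.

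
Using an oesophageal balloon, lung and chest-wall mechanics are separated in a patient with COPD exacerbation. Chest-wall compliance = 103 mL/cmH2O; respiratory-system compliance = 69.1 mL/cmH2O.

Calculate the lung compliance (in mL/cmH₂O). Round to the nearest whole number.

1/CL = 1/Crs − 1/Ccw.
1/CL = 1/69.1 − 1/103 = 0.004763.
CL = 209.95 mL/cmH2O.

210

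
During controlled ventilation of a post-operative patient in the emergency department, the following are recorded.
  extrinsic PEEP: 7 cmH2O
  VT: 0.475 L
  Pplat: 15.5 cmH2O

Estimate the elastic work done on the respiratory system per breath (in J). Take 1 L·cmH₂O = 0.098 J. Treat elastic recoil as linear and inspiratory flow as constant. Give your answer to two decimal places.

Elastic work ≈ ½ × (Pplat − PEEP) × Vt = 0.5 × (15.5 − 7) × 0.475 L = 0.5 × 8.5 × 0.475 = 2.019 L·cmH2O.
× 0.098 J/(L·cmH2O) → 0.1979 J.

0.20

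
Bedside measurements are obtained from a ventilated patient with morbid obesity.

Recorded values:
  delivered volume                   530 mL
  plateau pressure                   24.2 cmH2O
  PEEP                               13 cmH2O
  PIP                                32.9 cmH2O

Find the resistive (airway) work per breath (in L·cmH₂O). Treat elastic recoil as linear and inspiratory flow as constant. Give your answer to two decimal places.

4.61

With constant inspiratory flow the resistive pressure is constant at PIP − Pplat = 32.9 − 24.2 = 8.7 cmH2O, so resistive work = 8.7 × 0.530 = 4.611 L·cmH2O.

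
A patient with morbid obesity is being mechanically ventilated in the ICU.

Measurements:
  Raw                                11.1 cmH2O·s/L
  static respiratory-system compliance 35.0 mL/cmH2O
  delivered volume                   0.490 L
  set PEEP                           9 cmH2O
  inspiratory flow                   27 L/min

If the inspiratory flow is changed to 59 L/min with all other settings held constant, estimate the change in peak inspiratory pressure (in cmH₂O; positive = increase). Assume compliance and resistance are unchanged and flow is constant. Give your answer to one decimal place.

5.9

Flow: 27 L/min ÷ 60 = 0.45 L/s.
New flow: 59 L/min ÷ 60 = 0.9833 L/s.
PIP = Vt/C + R·V̇ + PEEP (constant-flow equation of motion).
Only the resistive term changes: ΔPIP = R × ΔV̇ = 11.1 × (0.9833 − 0.45) = 11.1 × 0.5333 = 5.92 cmH2O.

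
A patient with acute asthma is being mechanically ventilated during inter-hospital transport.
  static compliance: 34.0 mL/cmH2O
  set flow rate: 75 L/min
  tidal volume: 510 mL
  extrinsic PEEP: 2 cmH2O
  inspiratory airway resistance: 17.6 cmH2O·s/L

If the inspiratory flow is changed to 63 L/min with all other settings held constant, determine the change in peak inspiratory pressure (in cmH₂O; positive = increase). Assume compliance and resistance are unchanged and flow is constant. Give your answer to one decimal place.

-3.5

Flow: 75 L/min ÷ 60 = 1.25 L/s.
New flow: 63 L/min ÷ 60 = 1.05 L/s.
PIP = Vt/C + R·V̇ + PEEP (constant-flow equation of motion).
Only the resistive term changes: ΔPIP = R × ΔV̇ = 17.6 × (1.05 − 1.25) = 17.6 × -0.2 = -3.52 cmH2O.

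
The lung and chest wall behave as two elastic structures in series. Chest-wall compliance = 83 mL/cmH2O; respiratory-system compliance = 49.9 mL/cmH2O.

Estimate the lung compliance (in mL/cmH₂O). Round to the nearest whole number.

1/CL = 1/Crs − 1/Ccw.
1/CL = 1/49.9 − 1/83 = 0.007992.
CL = 125.13 mL/cmH2O.

125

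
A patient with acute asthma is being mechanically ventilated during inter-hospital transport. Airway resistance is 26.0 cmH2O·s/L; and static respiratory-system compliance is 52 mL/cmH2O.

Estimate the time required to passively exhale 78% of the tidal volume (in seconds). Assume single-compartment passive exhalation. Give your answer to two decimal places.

2.05

τ = R × C = 26.0 × 52 mL/cmH2O = 26.0 × 0.052 L/cmH2O = 1.352 s.
Exhaled fraction f = 1 − e^(−t/τ) → t = −τ·ln(1 − f) = −1.352·ln(0.22) = 2.047 s.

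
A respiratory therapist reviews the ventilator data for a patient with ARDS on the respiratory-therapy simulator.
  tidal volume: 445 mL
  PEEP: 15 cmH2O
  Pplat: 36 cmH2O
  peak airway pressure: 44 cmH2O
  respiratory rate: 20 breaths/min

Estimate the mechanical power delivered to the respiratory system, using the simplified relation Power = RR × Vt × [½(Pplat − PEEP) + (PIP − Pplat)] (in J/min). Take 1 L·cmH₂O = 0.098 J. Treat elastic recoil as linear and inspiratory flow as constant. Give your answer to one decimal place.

16.1

Per-breath work = Vt × [½(Pplat−PEEP) + (PIP−Pplat)] = 0.445 × [0.5×21.0 + 8.0] = 0.445 × 18.5 = 8.233 L·cmH2O.
Power = 20 × 8.233 = 164.66 L·cmH2O/min.
× 0.098 J/(L·cmH2O) → 16.137 J/min.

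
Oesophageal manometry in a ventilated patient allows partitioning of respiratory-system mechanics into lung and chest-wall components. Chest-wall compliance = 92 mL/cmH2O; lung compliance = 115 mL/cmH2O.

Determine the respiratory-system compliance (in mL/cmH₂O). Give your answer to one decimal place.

51.1

Lung and chest wall are elastances in series: 1/Crs = 1/CL + 1/Ccw.
1/Crs = 1/115 + 1/92 = 0.01957.
Crs = 51.099 mL/cmH2O.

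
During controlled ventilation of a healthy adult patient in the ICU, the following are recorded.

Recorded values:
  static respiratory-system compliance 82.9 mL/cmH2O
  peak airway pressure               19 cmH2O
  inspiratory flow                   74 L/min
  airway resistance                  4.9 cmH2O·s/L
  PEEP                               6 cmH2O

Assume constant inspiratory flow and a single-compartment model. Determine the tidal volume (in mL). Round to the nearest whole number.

Flow: 74 L/min ÷ 60 = 1.2333 L/s.
Equation of motion (constant flow): PIP = Vt/C + R·V̇ + PEEP.
Vt/C = PIP − R·V̇ − PEEP = 19 − 6.043 − 6 = 6.957 cmH2O.
Vt = C × 6.957 = 82.9 × 6.957 = 576.74 mL.

577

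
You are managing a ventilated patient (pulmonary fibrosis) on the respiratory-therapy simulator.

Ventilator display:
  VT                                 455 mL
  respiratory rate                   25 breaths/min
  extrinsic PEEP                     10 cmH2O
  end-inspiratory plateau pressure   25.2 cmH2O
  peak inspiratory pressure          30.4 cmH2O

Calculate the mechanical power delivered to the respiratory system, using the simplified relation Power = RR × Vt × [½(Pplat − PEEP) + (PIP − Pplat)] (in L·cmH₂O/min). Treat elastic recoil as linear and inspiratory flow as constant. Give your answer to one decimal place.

145.6

Per-breath work = Vt × [½(Pplat−PEEP) + (PIP−Pplat)] = 0.455 × [0.5×15.2 + 5.2] = 0.455 × 12.8 = 5.824 L·cmH2O.
Power = 25 × 5.824 = 145.6 L·cmH2O/min.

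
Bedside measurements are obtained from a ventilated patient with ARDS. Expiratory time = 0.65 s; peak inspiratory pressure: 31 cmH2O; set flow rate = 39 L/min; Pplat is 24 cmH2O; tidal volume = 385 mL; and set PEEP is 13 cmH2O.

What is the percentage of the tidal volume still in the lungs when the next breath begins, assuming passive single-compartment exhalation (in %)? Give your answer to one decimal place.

Flow: 39 L/min ÷ 60 = 0.65 L/s.
R = (PIP − Pplat)/V̇ = (31 − 24) / 0.65 = 7.0/0.65 = 10.769 cmH2O·s/L.
C = Vt/(Pplat − PEEP) = 385.0 / (24 − 13) = 385.0/11.0 = 35.0 mL/cmH2O.
τ = R × C = 10.769 × 0.035 L/cmH2O = 0.3769 s.
Fraction remaining at end-expiration = e^(−Te/τ) = e^(−0.65/0.3769) = 0.1782 → 17.82%.

17.8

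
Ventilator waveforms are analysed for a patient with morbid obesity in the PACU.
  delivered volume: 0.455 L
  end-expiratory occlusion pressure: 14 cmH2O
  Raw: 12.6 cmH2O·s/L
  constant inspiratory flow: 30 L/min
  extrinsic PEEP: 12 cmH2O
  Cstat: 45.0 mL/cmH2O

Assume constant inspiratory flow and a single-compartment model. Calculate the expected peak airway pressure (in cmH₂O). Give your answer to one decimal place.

30.4

Flow: 30 L/min ÷ 60 = 0.5 L/s.
Total PEEP = 14 cmH2O (set 12 + intrinsic 2); this is the baseline alveolar pressure.
Equation of motion (constant flow): PIP = Vt/C + R·V̇ + PEEP.
PIP = 455/45.0 + 12.6×0.5 + 14 = 10.111 + 6.3 + 14 = 30.411 cmH2O.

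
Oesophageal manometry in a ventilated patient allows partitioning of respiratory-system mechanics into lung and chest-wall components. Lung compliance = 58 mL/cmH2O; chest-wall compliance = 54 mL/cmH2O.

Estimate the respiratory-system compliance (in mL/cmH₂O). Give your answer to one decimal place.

28.0

Lung and chest wall are elastances in series: 1/Crs = 1/CL + 1/Ccw.
1/Crs = 1/58 + 1/54 = 0.03576.
Crs = 27.964 mL/cmH2O.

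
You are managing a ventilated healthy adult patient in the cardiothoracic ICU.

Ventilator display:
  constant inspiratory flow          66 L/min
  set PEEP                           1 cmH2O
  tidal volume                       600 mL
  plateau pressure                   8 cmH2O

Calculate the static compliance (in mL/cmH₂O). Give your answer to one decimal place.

Cstat = Vt / (Pplat − PEEP) = 600 / (8 − 1) = 600 / 7.0 = 85.714 mL/cmH2O.

85.7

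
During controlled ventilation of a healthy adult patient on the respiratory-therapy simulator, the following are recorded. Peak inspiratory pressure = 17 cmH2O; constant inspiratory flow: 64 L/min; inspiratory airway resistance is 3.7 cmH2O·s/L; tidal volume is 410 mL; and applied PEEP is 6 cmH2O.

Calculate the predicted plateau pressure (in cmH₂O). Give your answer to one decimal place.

Flow: 64 L/min ÷ 60 = 1.0667 L/s.
Pplat = PIP − Raw × flow = 17 − 3.7 × 1.0667 = 17 − 3.947 = 13.053 cmH2O.

13.1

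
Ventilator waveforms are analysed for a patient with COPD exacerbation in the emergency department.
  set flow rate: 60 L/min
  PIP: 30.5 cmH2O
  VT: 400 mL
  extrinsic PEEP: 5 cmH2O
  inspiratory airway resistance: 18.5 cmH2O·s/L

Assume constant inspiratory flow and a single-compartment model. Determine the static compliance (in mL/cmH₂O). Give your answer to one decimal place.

57.1

Flow: 60 L/min ÷ 60 = 1 L/s.
Equation of motion (constant flow): PIP = Vt/C + R·V̇ + PEEP.
Vt/C = PIP − R·V̇ − PEEP = 30.5 − 18.5×1 − 5 = 30.5 − 18.5 − 5 = 7.0 cmH2O.
C = Vt / 7.0 = 400 / 7.0 = 57.143 mL/cmH2O.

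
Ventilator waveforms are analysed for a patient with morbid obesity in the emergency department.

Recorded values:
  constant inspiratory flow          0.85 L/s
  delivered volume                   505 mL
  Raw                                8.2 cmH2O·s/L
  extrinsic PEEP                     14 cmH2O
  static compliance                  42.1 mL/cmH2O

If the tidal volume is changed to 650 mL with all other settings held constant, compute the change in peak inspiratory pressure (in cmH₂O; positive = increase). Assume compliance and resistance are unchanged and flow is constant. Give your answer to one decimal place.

PIP = Vt/C + R·V̇ + PEEP (constant-flow equation of motion).
Only the elastic term changes: ΔPIP = ΔVt / C = (650 − 505) / 42.1 = 3.444 cmH2O.

3.4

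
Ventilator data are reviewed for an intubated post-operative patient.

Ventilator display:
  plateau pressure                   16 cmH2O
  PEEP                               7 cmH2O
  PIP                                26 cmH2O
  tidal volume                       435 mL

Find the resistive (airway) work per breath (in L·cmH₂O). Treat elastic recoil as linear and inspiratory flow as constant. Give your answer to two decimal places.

4.35

With constant inspiratory flow the resistive pressure is constant at PIP − Pplat = 26 − 16 = 10.0 cmH2O, so resistive work = 10.0 × 0.435 = 4.35 L·cmH2O.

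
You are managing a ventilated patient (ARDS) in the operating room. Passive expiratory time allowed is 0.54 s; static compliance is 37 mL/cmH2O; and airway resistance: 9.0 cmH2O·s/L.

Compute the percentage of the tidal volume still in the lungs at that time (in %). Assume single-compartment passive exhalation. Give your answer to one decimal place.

19.8

τ = R × C = 9.0 × 37 mL/cmH2O = 9.0 × 0.037 L/cmH2O = 0.333 s.
Passive exhalation: V(t)/V₀ = e^(−t/τ) = e^(−0.54/0.333) = 0.1976.
Fraction remaining = 0.1976 → 19.76%.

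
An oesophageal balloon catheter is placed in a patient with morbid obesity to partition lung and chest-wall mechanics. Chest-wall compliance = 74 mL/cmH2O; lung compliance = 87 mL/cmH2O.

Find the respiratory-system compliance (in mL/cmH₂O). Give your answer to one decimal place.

Lung and chest wall are elastances in series: 1/Crs = 1/CL + 1/Ccw.
1/Crs = 1/87 + 1/74 = 0.02501.
Crs = 39.984 mL/cmH2O.

40.0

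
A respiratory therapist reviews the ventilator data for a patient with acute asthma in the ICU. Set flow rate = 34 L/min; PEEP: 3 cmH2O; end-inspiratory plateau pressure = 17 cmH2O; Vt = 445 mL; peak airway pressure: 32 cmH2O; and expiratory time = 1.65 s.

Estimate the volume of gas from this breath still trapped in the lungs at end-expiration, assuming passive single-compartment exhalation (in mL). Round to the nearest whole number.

Flow: 34 L/min ÷ 60 = 0.5667 L/s.
R = (PIP − Pplat)/V̇ = (32 − 17) / 0.5667 = 15.0/0.5667 = 26.469 cmH2O·s/L.
C = Vt/(Pplat − PEEP) = 445.0 / (17 − 3) = 445.0/14.0 = 31.786 mL/cmH2O.
τ = R × C = 26.469 × 0.03179 L/cmH2O = 0.8414 s.
Fraction remaining = e^(−Te/τ) = e^(−1.65/0.8414) = 0.1407.
Trapped volume = 445.0 × 0.1407 = 62.612 mL.

63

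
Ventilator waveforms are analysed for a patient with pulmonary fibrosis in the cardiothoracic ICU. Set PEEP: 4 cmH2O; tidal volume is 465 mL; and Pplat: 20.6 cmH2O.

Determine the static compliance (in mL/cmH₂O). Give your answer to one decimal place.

Cstat = Vt / (Pplat − PEEP) = 465 / (20.6 − 4) = 465 / 16.6 = 28.012 mL/cmH2O.

28.0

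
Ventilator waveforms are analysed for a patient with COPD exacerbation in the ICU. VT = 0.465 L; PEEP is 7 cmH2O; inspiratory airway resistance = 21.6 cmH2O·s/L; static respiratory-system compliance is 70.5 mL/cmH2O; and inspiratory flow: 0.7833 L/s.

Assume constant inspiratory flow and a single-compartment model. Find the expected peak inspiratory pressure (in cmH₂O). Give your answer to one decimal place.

Equation of motion (constant flow): PIP = Vt/C + R·V̇ + PEEP.
PIP = 465/70.5 + 21.6×0.7833 + 7 = 6.596 + 16.919 + 7 = 30.515 cmH2O.

30.5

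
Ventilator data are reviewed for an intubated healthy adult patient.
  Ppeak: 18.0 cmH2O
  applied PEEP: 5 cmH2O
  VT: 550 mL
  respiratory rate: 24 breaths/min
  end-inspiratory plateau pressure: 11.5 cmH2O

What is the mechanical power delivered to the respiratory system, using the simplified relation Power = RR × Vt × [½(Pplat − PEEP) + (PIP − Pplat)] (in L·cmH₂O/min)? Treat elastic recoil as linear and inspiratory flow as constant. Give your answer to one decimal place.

128.7

Per-breath work = Vt × [½(Pplat−PEEP) + (PIP−Pplat)] = 0.550 × [0.5×6.5 + 6.5] = 0.550 × 9.75 = 5.363 L·cmH2O.
Power = 24 × 5.363 = 128.71 L·cmH2O/min.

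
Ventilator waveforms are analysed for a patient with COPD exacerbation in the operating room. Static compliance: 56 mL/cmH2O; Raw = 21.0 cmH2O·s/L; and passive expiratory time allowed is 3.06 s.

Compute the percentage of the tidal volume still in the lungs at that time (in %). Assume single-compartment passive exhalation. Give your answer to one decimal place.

7.4

τ = R × C = 21.0 × 56 mL/cmH2O = 21.0 × 0.056 L/cmH2O = 1.176 s.
Passive exhalation: V(t)/V₀ = e^(−t/τ) = e^(−3.06/1.176) = 0.07412.
Fraction remaining = 0.07412 → 7.412%.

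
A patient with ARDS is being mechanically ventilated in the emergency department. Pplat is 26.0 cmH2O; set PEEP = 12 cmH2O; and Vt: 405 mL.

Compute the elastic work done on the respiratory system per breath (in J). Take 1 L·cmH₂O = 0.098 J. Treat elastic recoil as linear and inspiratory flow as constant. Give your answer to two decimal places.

0.28

Elastic work ≈ ½ × (Pplat − PEEP) × Vt = 0.5 × (26.0 − 12) × 0.405 L = 0.5 × 14.0 × 0.405 = 2.835 L·cmH2O.
× 0.098 J/(L·cmH2O) → 0.2778 J.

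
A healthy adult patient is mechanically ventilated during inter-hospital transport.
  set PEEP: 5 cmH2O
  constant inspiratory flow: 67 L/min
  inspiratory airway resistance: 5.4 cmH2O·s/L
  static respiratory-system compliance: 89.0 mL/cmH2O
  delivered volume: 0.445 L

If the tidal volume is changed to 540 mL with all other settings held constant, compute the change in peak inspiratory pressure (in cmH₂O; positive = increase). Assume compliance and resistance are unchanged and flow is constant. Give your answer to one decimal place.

1.1

PIP = Vt/C + R·V̇ + PEEP (constant-flow equation of motion).
Only the elastic term changes: ΔPIP = ΔVt / C = (540 − 445) / 89.0 = 1.067 cmH2O.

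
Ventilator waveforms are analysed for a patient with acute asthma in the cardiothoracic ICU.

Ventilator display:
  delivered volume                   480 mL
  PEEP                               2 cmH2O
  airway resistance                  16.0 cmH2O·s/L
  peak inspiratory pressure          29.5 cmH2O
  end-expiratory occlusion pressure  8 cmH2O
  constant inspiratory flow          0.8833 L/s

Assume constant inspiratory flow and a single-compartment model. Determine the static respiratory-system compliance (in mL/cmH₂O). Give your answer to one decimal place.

Total PEEP = 8 cmH2O (set 2 + intrinsic 6); this is the baseline alveolar pressure.
Equation of motion (constant flow): PIP = Vt/C + R·V̇ + PEEP.
Vt/C = PIP − R·V̇ − PEEP = 29.5 − 16.0×0.8833 − 8 = 29.5 − 14.133 − 8 = 7.367 cmH2O.
C = Vt / 7.367 = 480 / 7.367 = 65.155 mL/cmH2O.

65.2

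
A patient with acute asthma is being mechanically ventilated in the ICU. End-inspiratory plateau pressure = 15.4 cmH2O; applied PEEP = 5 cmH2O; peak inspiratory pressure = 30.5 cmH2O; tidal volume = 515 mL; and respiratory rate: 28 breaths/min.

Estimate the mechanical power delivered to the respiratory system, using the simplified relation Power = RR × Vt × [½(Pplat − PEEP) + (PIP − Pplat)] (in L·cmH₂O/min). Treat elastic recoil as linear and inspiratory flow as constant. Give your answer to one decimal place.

292.7

Per-breath work = Vt × [½(Pplat−PEEP) + (PIP−Pplat)] = 0.515 × [0.5×10.4 + 15.1] = 0.515 × 20.3 = 10.455 L·cmH2O.
Power = 28 × 10.455 = 292.74 L·cmH2O/min.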